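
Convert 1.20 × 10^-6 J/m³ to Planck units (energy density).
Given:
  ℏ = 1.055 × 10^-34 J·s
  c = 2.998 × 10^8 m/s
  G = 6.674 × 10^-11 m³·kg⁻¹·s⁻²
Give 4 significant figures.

2.591 × 10^-120

Planck energy density: u_P = c⁷/(ℏG²) = 4.632 × 10^113 J/m³.
1.20 × 10^-6 / 4.632 × 10^113 = 2.591 × 10^-120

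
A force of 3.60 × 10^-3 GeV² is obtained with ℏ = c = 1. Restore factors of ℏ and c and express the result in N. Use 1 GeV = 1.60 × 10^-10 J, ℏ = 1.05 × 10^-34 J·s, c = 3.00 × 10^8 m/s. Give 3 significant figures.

Force is [E]/[L] = [E]²/(ℏc); restore (ℏc)⁻¹.
1 GeV² → 1/(ℏc) × (1 GeV in J)² = 8.13 × 10^5 N.
Result: 3.60 × 10^-3 × 8.13 × 10^5 = 2.93 × 10^3 N.

2.93 × 10^3 N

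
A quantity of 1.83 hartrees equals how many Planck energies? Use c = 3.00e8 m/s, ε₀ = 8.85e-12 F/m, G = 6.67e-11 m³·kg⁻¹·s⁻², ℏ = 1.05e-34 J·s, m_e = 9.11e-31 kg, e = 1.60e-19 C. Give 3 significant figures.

4.10e-27

hartree: E_h = m_e e⁴/(4πε₀ℏ)² = 4.38e-18 J
Planck energy: E_P = √(ℏc⁵/G) = 1.96e9 J
1.83 × 4.38e-18 / 1.96e9 = 4.10e-27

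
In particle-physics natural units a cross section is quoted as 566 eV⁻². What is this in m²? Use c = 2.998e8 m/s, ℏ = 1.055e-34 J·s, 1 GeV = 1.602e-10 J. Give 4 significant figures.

2.206e-11 m²

Area is [L]² = [E]⁻²·(ℏc)²; restore (ℏc)².
1 GeV⁻² → (ℏc)² × (1 GeV in J)⁻² = 3.898e-32 m².
Convert the energy scale: 566 eV⁻² = 5.66e20 GeV⁻².
Result: 5.66e20 × 3.898e-32 = 2.206e-11 m².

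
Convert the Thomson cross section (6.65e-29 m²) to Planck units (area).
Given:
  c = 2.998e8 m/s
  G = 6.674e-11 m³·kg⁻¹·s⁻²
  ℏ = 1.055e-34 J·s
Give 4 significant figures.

Planck area: A_P = ℏG/c³ = 2.613e-70 m².
6.65e-29 / 2.613e-70 = 2.545e41

2.545e41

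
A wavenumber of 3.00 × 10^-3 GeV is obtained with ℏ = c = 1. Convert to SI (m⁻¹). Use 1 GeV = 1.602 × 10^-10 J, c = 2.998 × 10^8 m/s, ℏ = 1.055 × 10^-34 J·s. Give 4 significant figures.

Inverse length is [E]/(ℏc).
1 GeV → 1/(ℏc) × (1 GeV in J) = 5.065 × 10^15 m⁻¹.
Result: 3.00 × 10^-3 × 5.065 × 10^15 = 1.519 × 10^13 m⁻¹.

1.519 × 10^13 m⁻¹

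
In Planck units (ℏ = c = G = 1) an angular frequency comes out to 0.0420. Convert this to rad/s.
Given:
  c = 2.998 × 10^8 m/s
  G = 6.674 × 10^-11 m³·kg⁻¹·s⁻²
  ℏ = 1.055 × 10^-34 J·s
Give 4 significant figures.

7.789 × 10^41 rad/s

One Planck angular frequency: ω_P = √(c⁵/(ℏG)) = 1.855 × 10^43 rad/s.
0.0420 × 1.855 × 10^43 rad/s = 7.789 × 10^41 rad/s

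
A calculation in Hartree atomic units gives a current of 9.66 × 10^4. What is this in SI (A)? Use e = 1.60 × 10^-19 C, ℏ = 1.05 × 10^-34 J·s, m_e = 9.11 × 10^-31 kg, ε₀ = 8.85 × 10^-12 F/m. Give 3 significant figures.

644 A

One atomic unit of electric current: I_au = e E_h/ℏ = m_e e⁵/((4πε₀)²ℏ³) = 6.67 × 10^-3 A.
9.66 × 10^4 × 6.67 × 10^-3 A = 644 A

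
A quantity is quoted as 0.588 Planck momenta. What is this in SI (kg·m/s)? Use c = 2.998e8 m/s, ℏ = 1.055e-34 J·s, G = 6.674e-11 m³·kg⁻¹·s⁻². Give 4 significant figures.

3.838 kg·m/s

One Planck momentum: p_P = √(ℏc³/G) = 6.527 kg·m/s.
0.588 × 6.527 kg·m/s = 3.838 kg·m/s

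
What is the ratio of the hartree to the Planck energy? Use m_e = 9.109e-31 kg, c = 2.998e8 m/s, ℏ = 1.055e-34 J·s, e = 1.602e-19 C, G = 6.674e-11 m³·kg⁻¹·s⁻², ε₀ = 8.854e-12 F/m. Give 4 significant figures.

2.225e-27

hartree: E_h = m_e e⁴/(4πε₀ℏ)² = 4.354e-18 J
Planck energy: E_P = √(ℏc⁵/G) = 1.957e9 J
ratio = 4.354e-18 / 1.957e9 = 2.225e-27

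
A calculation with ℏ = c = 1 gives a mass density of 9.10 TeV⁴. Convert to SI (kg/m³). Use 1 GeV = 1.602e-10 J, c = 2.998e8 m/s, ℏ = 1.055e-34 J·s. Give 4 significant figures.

2.108e33 kg/m³

Mass density is [E]/(c²[L]³) = [E]⁴/(ℏ³c⁵).
1 GeV⁴ → 1/(ℏ³c⁵) × (1 GeV in J)⁴ = 2.316e20 kg/m³.
Convert the energy scale: 9.10 TeV⁴ = 9.10e12 GeV⁴.
Result: 9.10e12 × 2.316e20 = 2.108e33 kg/m³.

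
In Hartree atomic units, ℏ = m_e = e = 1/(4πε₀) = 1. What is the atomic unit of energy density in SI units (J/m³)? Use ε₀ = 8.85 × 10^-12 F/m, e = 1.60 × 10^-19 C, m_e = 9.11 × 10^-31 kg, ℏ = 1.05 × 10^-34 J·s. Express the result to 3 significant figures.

Dimensional analysis gives u_au = E_h/a₀³ = m_e⁴e¹⁰/((4πε₀)⁵ℏ⁸).
E_h = 4.38 × 10^-18 J
a₀ = 5.26 × 10^-11 m
E_h/a₀³ = 3.01 × 10^13 J/m³

3.01 × 10^13 J/m³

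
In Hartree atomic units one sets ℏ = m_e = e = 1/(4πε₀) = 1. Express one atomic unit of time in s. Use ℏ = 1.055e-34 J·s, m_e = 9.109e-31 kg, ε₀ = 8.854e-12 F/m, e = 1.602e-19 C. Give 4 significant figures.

τ_au = (4πε₀)²ℏ³/(m_e e⁴)
E_h = 4.354e-18 J
ℏ/E_h = 2.423e-17 s

2.423e-17 s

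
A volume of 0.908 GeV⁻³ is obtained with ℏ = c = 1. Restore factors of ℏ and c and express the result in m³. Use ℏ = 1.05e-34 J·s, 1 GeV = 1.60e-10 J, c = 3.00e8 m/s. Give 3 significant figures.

6.93e-48 m³

Volume is [L]³ = [E]⁻³·(ℏc)³.
1 GeV⁻³ → (ℏc)³ × (1 GeV in J)⁻³ = 7.63e-48 m³.
Result: 0.908 × 7.63e-48 = 6.93e-48 m³.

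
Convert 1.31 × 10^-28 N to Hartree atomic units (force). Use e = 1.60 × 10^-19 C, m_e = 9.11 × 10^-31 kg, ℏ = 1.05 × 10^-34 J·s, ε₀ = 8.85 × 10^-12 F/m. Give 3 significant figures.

1.57 × 10^-21

atomic unit of force: F_au = E_h/a₀ = m_e²e⁶/((4πε₀)³ℏ⁴) = 8.33 × 10^-8 N.
1.31 × 10^-28 / 8.33 × 10^-8 = 1.57 × 10^-21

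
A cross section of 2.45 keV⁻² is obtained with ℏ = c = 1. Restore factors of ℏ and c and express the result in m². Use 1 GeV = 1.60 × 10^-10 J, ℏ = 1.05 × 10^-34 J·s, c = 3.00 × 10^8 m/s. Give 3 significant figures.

Area is [L]² = [E]⁻²·(ℏc)²; restore (ℏc)².
1 GeV⁻² → (ℏc)² × (1 GeV in J)⁻² = 3.88 × 10^-32 m².
Convert the energy scale: 2.45 keV⁻² = 2.45 × 10^12 GeV⁻².
Result: 2.45 × 10^12 × 3.88 × 10^-32 = 9.50 × 10^-20 m².

9.50 × 10^-20 m²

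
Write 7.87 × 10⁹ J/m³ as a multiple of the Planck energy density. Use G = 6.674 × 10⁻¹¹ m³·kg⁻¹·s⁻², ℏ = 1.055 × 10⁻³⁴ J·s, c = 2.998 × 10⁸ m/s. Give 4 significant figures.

1.699 × 10⁻¹⁰⁴

Planck energy density: u_P = c⁷/(ℏG²) = 4.632 × 10¹¹³ J/m³.
7.87 × 10⁹ / 4.632 × 10¹¹³ = 1.699 × 10⁻¹⁰⁴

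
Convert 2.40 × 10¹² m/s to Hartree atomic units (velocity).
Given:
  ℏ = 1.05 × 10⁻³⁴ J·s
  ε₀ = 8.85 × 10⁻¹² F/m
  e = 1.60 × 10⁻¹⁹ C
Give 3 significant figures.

atomic unit of velocity: v_au = e²/(4πε₀ℏ) = 2.19 × 10⁶ m/s.
2.40 × 10¹² / 2.19 × 10⁶ = 1.09 × 10⁶

1.09 × 10⁶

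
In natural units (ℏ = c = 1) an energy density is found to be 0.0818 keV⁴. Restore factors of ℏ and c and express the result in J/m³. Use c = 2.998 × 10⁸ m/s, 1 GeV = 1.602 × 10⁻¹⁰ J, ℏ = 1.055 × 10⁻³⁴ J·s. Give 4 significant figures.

1.703 × 10¹² J/m³

[E]/[L]³ = [E]⁴/(ℏc)³; restore (ℏc)⁻³.
1 GeV⁴ → 1/(ℏc)³ × (1 GeV in J)⁴ = 2.082 × 10³⁷ J/m³.
Convert the energy scale: 0.0818 keV⁴ = 8.18 × 10⁻²⁶ GeV⁴.
Result: 8.18 × 10⁻²⁶ × 2.082 × 10³⁷ = 1.703 × 10¹² J/m³.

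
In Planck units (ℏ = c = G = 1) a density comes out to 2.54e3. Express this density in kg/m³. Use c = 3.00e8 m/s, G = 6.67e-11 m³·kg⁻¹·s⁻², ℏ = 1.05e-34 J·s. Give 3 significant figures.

One Planck density: ρ_P = c⁵/(ℏG²) = 5.20e96 kg/m³.
2.54e3 × 5.20e96 kg/m³ = 1.32e100 kg/m³

1.32e100 kg/m³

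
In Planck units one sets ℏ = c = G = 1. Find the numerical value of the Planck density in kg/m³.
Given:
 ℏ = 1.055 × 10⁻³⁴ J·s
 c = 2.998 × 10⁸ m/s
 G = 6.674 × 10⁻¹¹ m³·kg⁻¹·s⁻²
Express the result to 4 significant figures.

5.154 × 10⁹⁶ kg/m³

ρ_P = c⁵/(ℏG²)
  = 2.422 × 10⁴² / 4.699 × 10⁻⁵⁵
  = 5.154 × 10⁹⁶ kg/m³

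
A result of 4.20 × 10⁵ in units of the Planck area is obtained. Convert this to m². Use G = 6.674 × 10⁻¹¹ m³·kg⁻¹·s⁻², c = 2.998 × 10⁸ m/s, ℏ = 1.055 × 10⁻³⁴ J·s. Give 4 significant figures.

One Planck area: A_P = ℏG/c³ = 2.613 × 10⁻⁷⁰ m².
4.20 × 10⁵ × 2.613 × 10⁻⁷⁰ m² = 1.097 × 10⁻⁶⁴ m²

1.097 × 10⁻⁶⁴ m²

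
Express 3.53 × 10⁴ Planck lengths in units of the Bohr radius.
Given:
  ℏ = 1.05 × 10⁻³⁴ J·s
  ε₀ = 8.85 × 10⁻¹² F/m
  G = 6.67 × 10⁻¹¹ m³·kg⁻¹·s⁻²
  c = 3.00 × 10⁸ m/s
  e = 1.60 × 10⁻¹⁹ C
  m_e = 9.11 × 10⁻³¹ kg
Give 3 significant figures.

Planck length: ℓ_P = √(ℏG/c³) = 1.61 × 10⁻³⁵ m
Bohr radius: a₀ = 4πε₀ℏ²/(m_e e²) = 5.26 × 10⁻¹¹ m
3.53 × 10⁴ × 1.61 × 10⁻³⁵ / 5.26 × 10⁻¹¹ = 1.08 × 10⁻²⁰

1.08 × 10⁻²⁰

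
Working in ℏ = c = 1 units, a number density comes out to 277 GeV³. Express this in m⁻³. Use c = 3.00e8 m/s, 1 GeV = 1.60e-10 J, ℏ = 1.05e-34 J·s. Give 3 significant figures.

3.63e49 m⁻³

Number density is [L]⁻³ = [E]³/(ℏc)³.
1 GeV³ → 1/(ℏc)³ × (1 GeV in J)³ = 1.31e47 m⁻³.
Result: 277 × 1.31e47 = 3.63e49 m⁻³.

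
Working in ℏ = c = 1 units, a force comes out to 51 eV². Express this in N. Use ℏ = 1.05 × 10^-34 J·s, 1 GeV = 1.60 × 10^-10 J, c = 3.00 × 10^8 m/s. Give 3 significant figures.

Force is [E]/[L] = [E]²/(ℏc); restore (ℏc)⁻¹.
1 GeV² → 1/(ℏc) × (1 GeV in J)² = 8.13 × 10^5 N.
Convert the energy scale: 51 eV² = 5.10 × 10^-17 GeV².
Result: 5.10 × 10^-17 × 8.13 × 10^5 = 4.14 × 10^-11 N.

4.14 × 10^-11 N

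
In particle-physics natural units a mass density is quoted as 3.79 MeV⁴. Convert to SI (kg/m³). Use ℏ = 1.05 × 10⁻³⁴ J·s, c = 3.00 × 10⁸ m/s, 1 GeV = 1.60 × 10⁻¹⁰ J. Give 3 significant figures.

8.83 × 10⁸ kg/m³

Mass density is [E]/(c²[L]³) = [E]⁴/(ℏ³c⁵).
1 GeV⁴ → 1/(ℏ³c⁵) × (1 GeV in J)⁴ = 2.33 × 10²⁰ kg/m³.
Convert the energy scale: 3.79 MeV⁴ = 3.79 × 10⁻¹² GeV⁴.
Result: 3.79 × 10⁻¹² × 2.33 × 10²⁰ = 8.83 × 10⁸ kg/m³.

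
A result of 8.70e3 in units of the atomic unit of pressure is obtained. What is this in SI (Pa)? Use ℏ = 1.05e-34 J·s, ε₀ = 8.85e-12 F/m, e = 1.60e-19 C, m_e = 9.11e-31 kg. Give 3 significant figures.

2.62e17 Pa

One atomic unit of pressure: P_au = E_h/a₀³ = m_e⁴e¹⁰/((4πε₀)⁵ℏ⁸) = 3.01e13 Pa.
8.70e3 × 3.01e13 Pa = 2.62e17 Pa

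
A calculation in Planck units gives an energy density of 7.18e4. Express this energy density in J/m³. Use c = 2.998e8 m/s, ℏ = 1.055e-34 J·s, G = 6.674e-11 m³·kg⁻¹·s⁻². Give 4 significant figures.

One Planck energy density: u_P = c⁷/(ℏG²) = 4.632e113 J/m³.
7.18e4 × 4.632e113 J/m³ = 3.326e118 J/m³

3.326e118 J/m³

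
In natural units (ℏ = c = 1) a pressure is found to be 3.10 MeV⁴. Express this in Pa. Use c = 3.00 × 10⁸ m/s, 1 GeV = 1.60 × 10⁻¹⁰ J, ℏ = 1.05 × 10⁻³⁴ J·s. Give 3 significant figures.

6.50 × 10²⁵ Pa

Pressure is [E]/[L]³ = [E]⁴/(ℏc)³.
1 GeV⁴ → 1/(ℏc)³ × (1 GeV in J)⁴ = 2.10 × 10³⁷ Pa.
Convert the energy scale: 3.10 MeV⁴ = 3.10 × 10⁻¹² GeV⁴.
Result: 3.10 × 10⁻¹² × 2.10 × 10³⁷ = 6.50 × 10²⁵ Pa.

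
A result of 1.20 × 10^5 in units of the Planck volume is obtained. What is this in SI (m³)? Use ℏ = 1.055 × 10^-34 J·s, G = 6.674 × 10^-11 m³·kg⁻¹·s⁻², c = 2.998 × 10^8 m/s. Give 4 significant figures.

One Planck volume: V_P = (ℏG/c³)^(3/2) = 4.224 × 10^-105 m³.
1.20 × 10^5 × 4.224 × 10^-105 m³ = 5.069 × 10^-100 m³

5.069 × 10^-100 m³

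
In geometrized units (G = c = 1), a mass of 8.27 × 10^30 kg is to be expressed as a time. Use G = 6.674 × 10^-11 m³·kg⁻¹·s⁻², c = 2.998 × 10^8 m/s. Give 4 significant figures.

2.048 × 10^-5 s

Mass → time via G/c³.
8.27 × 10^30 kg × (G/c³) = 2.048 × 10^-5 s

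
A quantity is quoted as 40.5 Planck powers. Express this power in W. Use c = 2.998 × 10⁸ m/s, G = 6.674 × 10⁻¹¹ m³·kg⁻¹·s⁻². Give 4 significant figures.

One Planck power: P_P = c⁵/G = 3.629 × 10⁵² W.
40.5 × 3.629 × 10⁵² W = 1.470 × 10⁵⁴ W

1.470 × 10⁵⁴ W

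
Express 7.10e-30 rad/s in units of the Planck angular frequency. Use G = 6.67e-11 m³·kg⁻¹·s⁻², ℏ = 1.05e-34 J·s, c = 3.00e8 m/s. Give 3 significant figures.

Planck angular frequency: ω_P = √(c⁵/(ℏG)) = 1.86e43 rad/s.
7.10e-30 / 1.86e43 = 3.81e-73

3.81e-73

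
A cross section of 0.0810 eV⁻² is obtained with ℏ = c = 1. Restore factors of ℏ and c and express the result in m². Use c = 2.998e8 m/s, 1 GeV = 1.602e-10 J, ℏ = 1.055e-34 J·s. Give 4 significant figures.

3.157e-15 m²

Area is [L]² = [E]⁻²·(ℏc)²; restore (ℏc)².
1 GeV⁻² → (ℏc)² × (1 GeV in J)⁻² = 3.898e-32 m².
Convert the energy scale: 0.0810 eV⁻² = 8.10e16 GeV⁻².
Result: 8.10e16 × 3.898e-32 = 3.157e-15 m².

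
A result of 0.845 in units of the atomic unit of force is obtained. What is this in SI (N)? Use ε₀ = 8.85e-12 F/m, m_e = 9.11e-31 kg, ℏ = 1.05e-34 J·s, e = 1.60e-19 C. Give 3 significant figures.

7.04e-8 N

One atomic unit of force: F_au = E_h/a₀ = m_e²e⁶/((4πε₀)³ℏ⁴) = 8.33e-8 N.
0.845 × 8.33e-8 N = 7.04e-8 N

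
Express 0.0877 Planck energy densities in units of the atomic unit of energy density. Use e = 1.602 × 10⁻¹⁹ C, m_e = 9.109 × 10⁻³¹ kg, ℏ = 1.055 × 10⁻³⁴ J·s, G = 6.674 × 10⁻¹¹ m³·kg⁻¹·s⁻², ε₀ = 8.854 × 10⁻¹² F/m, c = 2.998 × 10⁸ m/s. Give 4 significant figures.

Planck energy density: u_P = c⁷/(ℏG²) = 4.632 × 10¹¹³ J/m³
atomic unit of energy density: u_au = E_h/a₀³ = m_e⁴e¹⁰/((4πε₀)⁵ℏ⁸) = 2.929 × 10¹³ J/m³
0.0877 × 4.632 × 10¹¹³ / 2.929 × 10¹³ = 1.387 × 10⁹⁹

1.387 × 10⁹⁹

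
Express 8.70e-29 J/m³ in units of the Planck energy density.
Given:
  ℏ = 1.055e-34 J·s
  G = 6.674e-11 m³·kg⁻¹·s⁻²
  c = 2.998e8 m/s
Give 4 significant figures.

Planck energy density: u_P = c⁷/(ℏG²) = 4.632e113 J/m³.
8.70e-29 / 4.632e113 = 1.878e-142

1.878e-142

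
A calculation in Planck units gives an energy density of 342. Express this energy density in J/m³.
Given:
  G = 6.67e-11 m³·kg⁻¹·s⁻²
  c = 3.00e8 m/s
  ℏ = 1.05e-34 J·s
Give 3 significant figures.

One Planck energy density: u_P = c⁷/(ℏG²) = 4.68e113 J/m³.
342 × 4.68e113 J/m³ = 1.60e116 J/m³

1.60e116 J/m³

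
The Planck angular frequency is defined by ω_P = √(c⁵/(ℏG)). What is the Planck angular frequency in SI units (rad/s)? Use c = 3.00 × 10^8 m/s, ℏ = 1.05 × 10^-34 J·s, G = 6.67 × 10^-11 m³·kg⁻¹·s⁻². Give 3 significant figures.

ω_P = √(c⁵/(ℏG))
  = √(3.47 × 10^86)
  = 1.86 × 10^43 rad/s

1.86 × 10^43 rad/s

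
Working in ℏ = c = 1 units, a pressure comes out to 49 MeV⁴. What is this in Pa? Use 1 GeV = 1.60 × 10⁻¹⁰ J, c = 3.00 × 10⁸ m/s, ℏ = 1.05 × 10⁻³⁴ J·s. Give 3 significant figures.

1.03 × 10²⁷ Pa

Pressure is [E]/[L]³ = [E]⁴/(ℏc)³.
1 GeV⁴ → 1/(ℏc)³ × (1 GeV in J)⁴ = 2.10 × 10³⁷ Pa.
Convert the energy scale: 49 MeV⁴ = 4.90 × 10⁻¹¹ GeV⁴.
Result: 4.90 × 10⁻¹¹ × 2.10 × 10³⁷ = 1.03 × 10²⁷ Pa.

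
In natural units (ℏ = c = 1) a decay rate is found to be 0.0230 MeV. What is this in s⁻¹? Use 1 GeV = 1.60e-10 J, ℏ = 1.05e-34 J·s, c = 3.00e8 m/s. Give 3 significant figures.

3.50e19 s⁻¹

A rate is [E]/ℏ; divide by ℏ.
1 GeV → 1/ℏ × (1 GeV in J) = 1.52e24 s⁻¹.
Convert the energy scale: 0.0230 MeV = 2.30e-5 GeV.
Result: 2.30e-5 × 1.52e24 = 3.50e19 s⁻¹.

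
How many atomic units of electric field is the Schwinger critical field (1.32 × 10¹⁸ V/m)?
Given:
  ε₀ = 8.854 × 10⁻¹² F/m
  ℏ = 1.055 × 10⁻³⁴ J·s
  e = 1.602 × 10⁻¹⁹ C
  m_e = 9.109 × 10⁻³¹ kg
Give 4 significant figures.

2.573 × 10⁶

atomic unit of electric field: E_au = E_h/(e a₀) = m_e²e⁵/((4πε₀)³ℏ⁴) = 5.131 × 10¹¹ V/m.
1.32 × 10¹⁸ / 5.131 × 10¹¹ = 2.573 × 10⁶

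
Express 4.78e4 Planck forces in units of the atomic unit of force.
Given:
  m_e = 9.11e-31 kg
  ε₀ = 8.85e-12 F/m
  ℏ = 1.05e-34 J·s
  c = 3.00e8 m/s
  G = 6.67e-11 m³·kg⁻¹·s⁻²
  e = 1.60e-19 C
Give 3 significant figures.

Planck force: F_P = c⁴/G = 1.21e44 N
atomic unit of force: F_au = E_h/a₀ = m_e²e⁶/((4πε₀)³ℏ⁴) = 8.33e-8 N
4.78e4 × 1.21e44 / 8.33e-8 = 6.97e55

6.97e55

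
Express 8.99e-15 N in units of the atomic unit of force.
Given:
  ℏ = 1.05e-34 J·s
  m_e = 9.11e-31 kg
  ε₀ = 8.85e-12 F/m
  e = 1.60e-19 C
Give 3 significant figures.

atomic unit of force: F_au = E_h/a₀ = m_e²e⁶/((4πε₀)³ℏ⁴) = 8.33e-8 N.
8.99e-15 / 8.33e-8 = 1.08e-7

1.08e-7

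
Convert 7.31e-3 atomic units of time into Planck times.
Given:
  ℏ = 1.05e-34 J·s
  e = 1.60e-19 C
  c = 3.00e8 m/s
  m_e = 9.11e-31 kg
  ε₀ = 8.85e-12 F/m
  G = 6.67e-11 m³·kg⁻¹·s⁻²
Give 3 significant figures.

3.27e24

atomic unit of time: τ_au = (4πε₀)²ℏ³/(m_e e⁴) = 2.40e-17 s
Planck time: t_P = √(ℏG/c⁵) = 5.37e-44 s
7.31e-3 × 2.40e-17 / 5.37e-44 = 3.27e24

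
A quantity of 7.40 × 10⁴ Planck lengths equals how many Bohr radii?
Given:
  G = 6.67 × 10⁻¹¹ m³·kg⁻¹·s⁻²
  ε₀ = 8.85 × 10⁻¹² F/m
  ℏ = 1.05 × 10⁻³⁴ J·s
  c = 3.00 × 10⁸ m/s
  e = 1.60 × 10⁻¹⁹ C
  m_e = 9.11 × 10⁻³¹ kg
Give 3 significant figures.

2.27 × 10⁻²⁰

Planck length: ℓ_P = √(ℏG/c³) = 1.61 × 10⁻³⁵ m
Bohr radius: a₀ = 4πε₀ℏ²/(m_e e²) = 5.26 × 10⁻¹¹ m
7.40 × 10⁴ × 1.61 × 10⁻³⁵ / 5.26 × 10⁻¹¹ = 2.27 × 10⁻²⁰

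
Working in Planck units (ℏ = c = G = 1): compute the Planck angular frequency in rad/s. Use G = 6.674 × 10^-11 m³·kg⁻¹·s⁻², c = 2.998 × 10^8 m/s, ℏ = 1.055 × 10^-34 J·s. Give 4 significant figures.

1.855 × 10^43 rad/s

The unique combination of the constants set to 1 with dimensions of angular frequency is ω_P = √(c⁵/(ℏG)).
  = √(3.440 × 10^86)
  = 1.855 × 10^43 rad/s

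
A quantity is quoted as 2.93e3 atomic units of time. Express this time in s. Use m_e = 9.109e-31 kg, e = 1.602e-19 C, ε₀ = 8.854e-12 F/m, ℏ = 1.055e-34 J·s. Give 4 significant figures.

7.099e-14 s

One atomic unit of time: τ_au = (4πε₀)²ℏ³/(m_e e⁴) = 2.423e-17 s.
2.93e3 × 2.423e-17 s = 7.099e-14 s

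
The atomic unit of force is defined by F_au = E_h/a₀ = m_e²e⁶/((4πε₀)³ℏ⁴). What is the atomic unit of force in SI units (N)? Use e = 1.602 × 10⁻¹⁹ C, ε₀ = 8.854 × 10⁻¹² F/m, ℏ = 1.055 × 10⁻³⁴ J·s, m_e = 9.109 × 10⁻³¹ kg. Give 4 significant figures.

8.220 × 10⁻⁸ N

F_au = E_h/a₀ = m_e²e⁶/((4πε₀)³ℏ⁴)
E_h = 4.354 × 10⁻¹⁸ J
a₀ = 5.297 × 10⁻¹¹ m
E_h/a₀ = 8.220 × 10⁻⁸ N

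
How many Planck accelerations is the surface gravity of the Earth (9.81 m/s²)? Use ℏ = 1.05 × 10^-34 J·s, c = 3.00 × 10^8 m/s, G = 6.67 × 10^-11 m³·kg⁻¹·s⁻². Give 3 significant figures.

1.76 × 10^-51

Planck acceleration: a_P = √(c⁷/(ℏG)) = 5.59 × 10^51 m/s².
9.81 / 5.59 × 10^51 = 1.76 × 10^-51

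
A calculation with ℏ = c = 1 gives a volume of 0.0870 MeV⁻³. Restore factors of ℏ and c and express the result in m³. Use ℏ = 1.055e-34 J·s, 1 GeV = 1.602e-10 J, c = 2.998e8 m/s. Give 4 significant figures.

Volume is [L]³ = [E]⁻³·(ℏc)³.
1 GeV⁻³ → (ℏc)³ × (1 GeV in J)⁻³ = 7.696e-48 m³.
Convert the energy scale: 0.0870 MeV⁻³ = 8.70e7 GeV⁻³.
Result: 8.70e7 × 7.696e-48 = 6.696e-40 m³.

6.696e-40 m³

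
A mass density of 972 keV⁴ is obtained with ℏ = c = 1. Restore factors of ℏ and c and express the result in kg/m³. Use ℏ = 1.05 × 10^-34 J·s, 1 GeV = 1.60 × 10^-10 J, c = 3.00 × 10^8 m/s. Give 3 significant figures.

Mass density is [E]/(c²[L]³) = [E]⁴/(ℏ³c⁵).
1 GeV⁴ → 1/(ℏ³c⁵) × (1 GeV in J)⁴ = 2.33 × 10^20 kg/m³.
Convert the energy scale: 972 keV⁴ = 9.72 × 10^-22 GeV⁴.
Result: 9.72 × 10^-22 × 2.33 × 10^20 = 0.226 kg/m³.

0.226 kg/m³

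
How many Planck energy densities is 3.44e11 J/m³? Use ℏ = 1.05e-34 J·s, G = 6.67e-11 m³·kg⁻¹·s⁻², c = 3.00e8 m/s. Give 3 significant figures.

Planck energy density: u_P = c⁷/(ℏG²) = 4.68e113 J/m³.
3.44e11 / 4.68e113 = 7.35e-103

7.35e-103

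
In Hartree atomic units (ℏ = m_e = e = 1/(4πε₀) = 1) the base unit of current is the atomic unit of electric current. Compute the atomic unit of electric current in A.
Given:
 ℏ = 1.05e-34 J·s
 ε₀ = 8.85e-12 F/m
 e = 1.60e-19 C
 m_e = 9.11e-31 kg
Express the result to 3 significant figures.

6.67e-3 A

I_au = e E_h/ℏ = m_e e⁵/((4πε₀)²ℏ³)
E_h = 4.38e-18 J
e·E_h/ℏ = 6.67e-3 A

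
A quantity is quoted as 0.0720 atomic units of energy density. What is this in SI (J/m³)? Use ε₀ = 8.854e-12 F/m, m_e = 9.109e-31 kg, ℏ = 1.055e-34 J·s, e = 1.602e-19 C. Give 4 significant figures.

2.109e12 J/m³

One atomic unit of energy density: u_au = E_h/a₀³ = m_e⁴e¹⁰/((4πε₀)⁵ℏ⁸) = 2.929e13 J/m³.
0.0720 × 2.929e13 J/m³ = 2.109e12 J/m³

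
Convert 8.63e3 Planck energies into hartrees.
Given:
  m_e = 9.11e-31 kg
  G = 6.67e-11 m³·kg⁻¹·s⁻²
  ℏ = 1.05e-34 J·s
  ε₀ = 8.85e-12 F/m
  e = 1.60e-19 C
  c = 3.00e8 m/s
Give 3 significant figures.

3.86e30

Planck energy: E_P = √(ℏc⁵/G) = 1.96e9 J
hartree: E_h = m_e e⁴/(4πε₀ℏ)² = 4.38e-18 J
8.63e3 × 1.96e9 / 4.38e-18 = 3.86e30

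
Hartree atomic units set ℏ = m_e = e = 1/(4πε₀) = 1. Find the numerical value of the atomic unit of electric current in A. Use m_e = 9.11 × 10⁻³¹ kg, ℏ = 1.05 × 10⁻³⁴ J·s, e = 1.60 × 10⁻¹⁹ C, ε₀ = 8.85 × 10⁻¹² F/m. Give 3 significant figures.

6.67 × 10⁻³ A

From ℏ = m_e = e = 1/(4πε₀) = 1 the current scale is I_au = e E_h/ℏ = m_e e⁵/((4πε₀)²ℏ³).
E_h = 4.38 × 10⁻¹⁸ J
e·E_h/ℏ = 6.67 × 10⁻³ A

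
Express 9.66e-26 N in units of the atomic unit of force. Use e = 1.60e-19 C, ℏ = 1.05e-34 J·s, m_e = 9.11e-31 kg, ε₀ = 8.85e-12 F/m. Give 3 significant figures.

1.16e-18

atomic unit of force: F_au = E_h/a₀ = m_e²e⁶/((4πε₀)³ℏ⁴) = 8.33e-8 N.
9.66e-26 / 8.33e-8 = 1.16e-18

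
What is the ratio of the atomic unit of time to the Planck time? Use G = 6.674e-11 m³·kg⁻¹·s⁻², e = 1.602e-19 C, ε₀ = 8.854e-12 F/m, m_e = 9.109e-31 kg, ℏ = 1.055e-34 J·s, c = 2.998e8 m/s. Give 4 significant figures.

4.494e26

atomic unit of time: τ_au = (4πε₀)²ℏ³/(m_e e⁴) = 2.423e-17 s
Planck time: t_P = √(ℏG/c⁵) = 5.392e-44 s
ratio = 2.423e-17 / 5.392e-44 = 4.494e26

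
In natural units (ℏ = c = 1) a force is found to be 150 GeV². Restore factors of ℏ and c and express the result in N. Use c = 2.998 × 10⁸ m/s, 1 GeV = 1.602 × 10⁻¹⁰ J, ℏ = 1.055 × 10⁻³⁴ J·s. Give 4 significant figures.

1.217 × 10⁸ N

Force is [E]/[L] = [E]²/(ℏc); restore (ℏc)⁻¹.
1 GeV² → 1/(ℏc) × (1 GeV in J)² = 8.114 × 10⁵ N.
Result: 150 × 8.114 × 10⁵ = 1.217 × 10⁸ N.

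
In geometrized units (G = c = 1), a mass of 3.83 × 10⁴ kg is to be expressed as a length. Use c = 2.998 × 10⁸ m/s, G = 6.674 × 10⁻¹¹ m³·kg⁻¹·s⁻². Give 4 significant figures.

In G = c = 1 units mass has dimensions of length; the conversion factor is G/c².
3.83 × 10⁴ kg × (G/c²) = 2.844 × 10⁻²³ m

2.844 × 10⁻²³ m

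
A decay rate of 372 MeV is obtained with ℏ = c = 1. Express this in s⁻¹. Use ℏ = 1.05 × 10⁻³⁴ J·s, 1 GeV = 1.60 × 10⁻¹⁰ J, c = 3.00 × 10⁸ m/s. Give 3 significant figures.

5.67 × 10²³ s⁻¹

A rate is [E]/ℏ; divide by ℏ.
1 GeV → 1/ℏ × (1 GeV in J) = 1.52 × 10²⁴ s⁻¹.
Convert the energy scale: 372 MeV = 0.372 GeV.
Result: 0.372 × 1.52 × 10²⁴ = 5.67 × 10²³ s⁻¹.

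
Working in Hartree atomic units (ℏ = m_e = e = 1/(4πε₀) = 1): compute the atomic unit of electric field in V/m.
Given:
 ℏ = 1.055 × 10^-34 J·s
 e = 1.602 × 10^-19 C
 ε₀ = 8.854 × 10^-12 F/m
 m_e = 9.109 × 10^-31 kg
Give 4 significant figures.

5.131 × 10^11 V/m

The unique combination of the constants set to 1 with dimensions of electric field is E_au = E_h/(e a₀) = m_e²e⁵/((4πε₀)³ℏ⁴).
E_h = 4.354 × 10^-18 J
a₀ = 5.297 × 10^-11 m
E_h/(e·a₀) = 5.131 × 10^11 V/m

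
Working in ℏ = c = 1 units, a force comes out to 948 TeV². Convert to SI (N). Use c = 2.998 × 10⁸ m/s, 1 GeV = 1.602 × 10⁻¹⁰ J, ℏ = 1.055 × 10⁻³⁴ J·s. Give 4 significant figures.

Force is [E]/[L] = [E]²/(ℏc); restore (ℏc)⁻¹.
1 GeV² → 1/(ℏc) × (1 GeV in J)² = 8.114 × 10⁵ N.
Convert the energy scale: 948 TeV² = 9.48 × 10⁸ GeV².
Result: 9.48 × 10⁸ × 8.114 × 10⁵ = 7.692 × 10¹⁴ N.

7.692 × 10¹⁴ N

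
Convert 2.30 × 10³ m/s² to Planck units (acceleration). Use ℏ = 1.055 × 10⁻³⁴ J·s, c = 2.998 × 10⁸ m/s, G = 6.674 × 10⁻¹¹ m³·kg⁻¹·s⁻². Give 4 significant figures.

4.137 × 10⁻⁴⁹

Planck acceleration: a_P = √(c⁷/(ℏG)) = 5.560 × 10⁵¹ m/s².
2.30 × 10³ / 5.560 × 10⁵¹ = 4.137 × 10⁻⁴⁹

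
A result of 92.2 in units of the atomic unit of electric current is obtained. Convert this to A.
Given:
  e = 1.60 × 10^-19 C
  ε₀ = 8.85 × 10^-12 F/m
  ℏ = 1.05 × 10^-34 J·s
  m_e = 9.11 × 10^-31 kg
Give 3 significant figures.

0.615 A

One atomic unit of electric current: I_au = e E_h/ℏ = m_e e⁵/((4πε₀)²ℏ³) = 6.67 × 10^-3 A.
92.2 × 6.67 × 10^-3 A = 0.615 A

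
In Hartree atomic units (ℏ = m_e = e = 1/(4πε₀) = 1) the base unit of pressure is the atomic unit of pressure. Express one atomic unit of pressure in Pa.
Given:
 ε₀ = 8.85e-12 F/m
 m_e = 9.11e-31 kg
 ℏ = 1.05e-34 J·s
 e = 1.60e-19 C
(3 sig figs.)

3.01e13 Pa

P_au = E_h/a₀³ = m_e⁴e¹⁰/((4πε₀)⁵ℏ⁸)
E_h = 4.38e-18 J
a₀ = 5.26e-11 m
E_h/a₀³ = 3.01e13 Pa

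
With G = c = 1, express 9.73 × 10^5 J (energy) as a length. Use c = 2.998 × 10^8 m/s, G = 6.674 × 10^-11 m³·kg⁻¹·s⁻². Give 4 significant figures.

Energy → length via G/c⁴.
9.73 × 10^5 J × (G/c⁴) = 8.038 × 10^-39 m

8.038 × 10^-39 m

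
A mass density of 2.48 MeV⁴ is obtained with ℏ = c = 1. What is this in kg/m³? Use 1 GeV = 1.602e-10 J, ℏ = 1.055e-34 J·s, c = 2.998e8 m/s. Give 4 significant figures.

Mass density is [E]/(c²[L]³) = [E]⁴/(ℏ³c⁵).
1 GeV⁴ → 1/(ℏ³c⁵) × (1 GeV in J)⁴ = 2.316e20 kg/m³.
Convert the energy scale: 2.48 MeV⁴ = 2.48e-12 GeV⁴.
Result: 2.48e-12 × 2.316e20 = 5.744e8 kg/m³.

5.744e8 kg/m³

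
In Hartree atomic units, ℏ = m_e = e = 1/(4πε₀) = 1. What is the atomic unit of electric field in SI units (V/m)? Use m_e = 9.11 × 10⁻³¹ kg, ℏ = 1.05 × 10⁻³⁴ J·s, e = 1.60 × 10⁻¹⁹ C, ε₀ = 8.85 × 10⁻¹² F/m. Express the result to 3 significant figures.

5.20 × 10¹¹ V/m

From ℏ = m_e = e = 1/(4πε₀) = 1 the electric field scale is E_au = E_h/(e a₀) = m_e²e⁵/((4πε₀)³ℏ⁴).
E_h = 4.38 × 10⁻¹⁸ J
a₀ = 5.26 × 10⁻¹¹ m
E_h/(e·a₀) = 5.20 × 10¹¹ V/m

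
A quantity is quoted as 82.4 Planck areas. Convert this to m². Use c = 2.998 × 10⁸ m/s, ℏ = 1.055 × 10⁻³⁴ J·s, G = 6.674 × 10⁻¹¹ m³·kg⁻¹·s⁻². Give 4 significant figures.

2.153 × 10⁻⁶⁸ m²

One Planck area: A_P = ℏG/c³ = 2.613 × 10⁻⁷⁰ m².
82.4 × 2.613 × 10⁻⁷⁰ m² = 2.153 × 10⁻⁶⁸ m²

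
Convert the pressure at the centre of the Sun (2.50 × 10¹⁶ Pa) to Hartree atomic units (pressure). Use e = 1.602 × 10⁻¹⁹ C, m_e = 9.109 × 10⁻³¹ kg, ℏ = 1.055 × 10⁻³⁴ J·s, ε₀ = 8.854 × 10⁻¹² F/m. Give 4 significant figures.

853.5

atomic unit of pressure: P_au = E_h/a₀³ = m_e⁴e¹⁰/((4πε₀)⁵ℏ⁸) = 2.929 × 10¹³ Pa.
2.50 × 10¹⁶ / 2.929 × 10¹³ = 853.5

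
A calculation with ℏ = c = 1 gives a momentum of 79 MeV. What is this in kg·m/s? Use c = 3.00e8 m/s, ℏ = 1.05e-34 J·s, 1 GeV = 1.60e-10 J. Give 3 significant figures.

Momentum is [E]/c; divide by c.
1 GeV → 1/c × (1 GeV in J) = 5.33e-19 kg·m/s.
Convert the energy scale: 79 MeV = 0.0790 GeV.
Result: 0.0790 × 5.33e-19 = 4.21e-20 kg·m/s.

4.21e-20 kg·m/s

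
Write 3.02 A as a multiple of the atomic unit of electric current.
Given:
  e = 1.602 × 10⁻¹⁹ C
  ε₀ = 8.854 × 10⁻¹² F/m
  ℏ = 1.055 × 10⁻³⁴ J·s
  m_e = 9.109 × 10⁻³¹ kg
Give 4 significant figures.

456.8

atomic unit of electric current: I_au = e E_h/ℏ = m_e e⁵/((4πε₀)²ℏ³) = 6.612 × 10⁻³ A.
3.02 / 6.612 × 10⁻³ = 456.8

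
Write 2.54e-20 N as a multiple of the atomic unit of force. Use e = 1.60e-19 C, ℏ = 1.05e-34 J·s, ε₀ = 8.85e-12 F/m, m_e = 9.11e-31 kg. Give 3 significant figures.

3.05e-13

atomic unit of force: F_au = E_h/a₀ = m_e²e⁶/((4πε₀)³ℏ⁴) = 8.33e-8 N.
2.54e-20 / 8.33e-8 = 3.05e-13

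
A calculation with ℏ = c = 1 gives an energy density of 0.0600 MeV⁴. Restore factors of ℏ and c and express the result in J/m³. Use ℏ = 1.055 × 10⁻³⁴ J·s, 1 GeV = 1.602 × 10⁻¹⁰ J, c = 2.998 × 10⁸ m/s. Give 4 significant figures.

[E]/[L]³ = [E]⁴/(ℏc)³; restore (ℏc)⁻³.
1 GeV⁴ → 1/(ℏc)³ × (1 GeV in J)⁴ = 2.082 × 10³⁷ J/m³.
Convert the energy scale: 0.0600 MeV⁴ = 6.00 × 10⁻¹⁴ GeV⁴.
Result: 6.00 × 10⁻¹⁴ × 2.082 × 10³⁷ = 1.249 × 10²⁴ J/m³.

1.249 × 10²⁴ J/m³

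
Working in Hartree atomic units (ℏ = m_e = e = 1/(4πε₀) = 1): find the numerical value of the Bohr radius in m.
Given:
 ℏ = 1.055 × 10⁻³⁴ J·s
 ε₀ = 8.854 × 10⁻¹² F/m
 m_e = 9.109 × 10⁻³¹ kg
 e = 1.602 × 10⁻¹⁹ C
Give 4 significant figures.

The unique combination of the constants set to 1 with dimensions of length is a₀ = 4πε₀ℏ²/(m_e e²).
  = 1.238 × 10⁻⁷⁸ / 2.338 × 10⁻⁶⁸
  = 5.297 × 10⁻¹¹ m

5.297 × 10⁻¹¹ m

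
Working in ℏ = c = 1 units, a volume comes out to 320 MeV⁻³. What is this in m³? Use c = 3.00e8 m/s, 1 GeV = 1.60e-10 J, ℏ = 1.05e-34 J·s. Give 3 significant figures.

2.44e-36 m³

Volume is [L]³ = [E]⁻³·(ℏc)³.
1 GeV⁻³ → (ℏc)³ × (1 GeV in J)⁻³ = 7.63e-48 m³.
Convert the energy scale: 320 MeV⁻³ = 3.20e11 GeV⁻³.
Result: 3.20e11 × 7.63e-48 = 2.44e-36 m³.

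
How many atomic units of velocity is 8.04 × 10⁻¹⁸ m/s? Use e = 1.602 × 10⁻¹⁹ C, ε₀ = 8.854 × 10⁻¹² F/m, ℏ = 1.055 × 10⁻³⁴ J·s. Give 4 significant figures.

atomic unit of velocity: v_au = e²/(4πε₀ℏ) = 2.186 × 10⁶ m/s.
8.04 × 10⁻¹⁸ / 2.186 × 10⁶ = 3.677 × 10⁻²⁴

3.677 × 10⁻²⁴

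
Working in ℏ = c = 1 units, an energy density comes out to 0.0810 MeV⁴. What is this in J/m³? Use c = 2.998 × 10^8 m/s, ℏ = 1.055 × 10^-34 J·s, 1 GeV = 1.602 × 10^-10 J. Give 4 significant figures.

[E]/[L]³ = [E]⁴/(ℏc)³; restore (ℏc)⁻³.
1 GeV⁴ → 1/(ℏc)³ × (1 GeV in J)⁴ = 2.082 × 10^37 J/m³.
Convert the energy scale: 0.0810 MeV⁴ = 8.10 × 10^-14 GeV⁴.
Result: 8.10 × 10^-14 × 2.082 × 10^37 = 1.686 × 10^24 J/m³.

1.686 × 10^24 J/m³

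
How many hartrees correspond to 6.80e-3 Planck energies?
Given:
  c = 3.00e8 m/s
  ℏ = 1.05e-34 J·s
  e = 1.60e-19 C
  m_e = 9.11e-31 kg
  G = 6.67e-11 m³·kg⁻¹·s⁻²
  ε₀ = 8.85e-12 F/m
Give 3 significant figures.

3.04e24

Planck energy: E_P = √(ℏc⁵/G) = 1.96e9 J
hartree: E_h = m_e e⁴/(4πε₀ℏ)² = 4.38e-18 J
6.80e-3 × 1.96e9 / 4.38e-18 = 3.04e24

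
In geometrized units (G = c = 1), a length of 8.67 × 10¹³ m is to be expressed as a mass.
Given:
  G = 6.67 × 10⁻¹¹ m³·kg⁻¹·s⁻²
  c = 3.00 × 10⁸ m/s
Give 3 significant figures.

Length → mass via c²/G.
8.67 × 10¹³ m × (c²/G) = 1.17 × 10⁴¹ kg

1.17 × 10⁴¹ kg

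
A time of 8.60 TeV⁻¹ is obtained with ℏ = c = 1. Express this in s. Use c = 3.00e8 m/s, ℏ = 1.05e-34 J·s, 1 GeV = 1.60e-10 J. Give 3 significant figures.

A time is [E]⁻¹ in ℏ=c=1; restore one factor of ℏ.
1 GeV⁻¹ → ℏ × (1 GeV in J)⁻¹ = 6.56e-25 s.
Convert the energy scale: 8.60 TeV⁻¹ = 8.60e-3 GeV⁻¹.
Result: 8.60e-3 × 6.56e-25 = 5.64e-27 s.

5.64e-27 s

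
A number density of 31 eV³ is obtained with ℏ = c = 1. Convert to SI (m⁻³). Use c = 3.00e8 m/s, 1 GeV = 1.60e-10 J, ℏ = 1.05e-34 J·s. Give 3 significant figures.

4.06e21 m⁻³

Number density is [L]⁻³ = [E]³/(ℏc)³.
1 GeV³ → 1/(ℏc)³ × (1 GeV in J)³ = 1.31e47 m⁻³.
Convert the energy scale: 31 eV³ = 3.10e-26 GeV³.
Result: 3.10e-26 × 1.31e47 = 4.06e21 m⁻³.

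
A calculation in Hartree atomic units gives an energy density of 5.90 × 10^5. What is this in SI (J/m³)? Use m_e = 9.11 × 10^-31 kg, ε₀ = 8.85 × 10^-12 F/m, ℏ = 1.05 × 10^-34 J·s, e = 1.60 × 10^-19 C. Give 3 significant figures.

1.78 × 10^19 J/m³

One atomic unit of energy density: u_au = E_h/a₀³ = m_e⁴e¹⁰/((4πε₀)⁵ℏ⁸) = 3.01 × 10^13 J/m³.
5.90 × 10^5 × 3.01 × 10^13 J/m³ = 1.78 × 10^19 J/m³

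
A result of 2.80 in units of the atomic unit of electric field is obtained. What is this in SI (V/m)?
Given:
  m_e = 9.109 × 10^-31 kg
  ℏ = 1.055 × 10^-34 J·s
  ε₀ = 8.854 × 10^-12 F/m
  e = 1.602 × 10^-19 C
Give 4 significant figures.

One atomic unit of electric field: E_au = E_h/(e a₀) = m_e²e⁵/((4πε₀)³ℏ⁴) = 5.131 × 10^11 V/m.
2.80 × 5.131 × 10^11 V/m = 1.437 × 10^12 V/m

1.437 × 10^12 V/m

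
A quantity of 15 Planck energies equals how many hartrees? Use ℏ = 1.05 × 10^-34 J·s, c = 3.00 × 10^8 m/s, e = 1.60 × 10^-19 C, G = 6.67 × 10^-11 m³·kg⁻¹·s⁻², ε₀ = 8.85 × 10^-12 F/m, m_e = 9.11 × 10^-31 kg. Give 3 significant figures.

6.70 × 10^27

Planck energy: E_P = √(ℏc⁵/G) = 1.96 × 10^9 J
hartree: E_h = m_e e⁴/(4πε₀ℏ)² = 4.38 × 10^-18 J
15 × 1.96 × 10^9 / 4.38 × 10^-18 = 6.70 × 10^27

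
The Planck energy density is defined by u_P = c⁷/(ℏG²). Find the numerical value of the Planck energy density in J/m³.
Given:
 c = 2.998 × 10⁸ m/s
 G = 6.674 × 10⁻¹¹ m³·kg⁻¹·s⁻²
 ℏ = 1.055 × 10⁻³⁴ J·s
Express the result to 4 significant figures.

4.632 × 10¹¹³ J/m³

u_P = c⁷/(ℏG²)
  = 2.177 × 10⁵⁹ / 4.699 × 10⁻⁵⁵
  = 4.632 × 10¹¹³ J/m³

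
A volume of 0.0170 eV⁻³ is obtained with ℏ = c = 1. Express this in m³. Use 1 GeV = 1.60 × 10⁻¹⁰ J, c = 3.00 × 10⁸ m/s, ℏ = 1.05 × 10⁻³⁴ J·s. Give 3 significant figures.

1.30 × 10⁻²² m³

Volume is [L]³ = [E]⁻³·(ℏc)³.
1 GeV⁻³ → (ℏc)³ × (1 GeV in J)⁻³ = 7.63 × 10⁻⁴⁸ m³.
Convert the energy scale: 0.0170 eV⁻³ = 1.70 × 10²⁵ GeV⁻³.
Result: 1.70 × 10²⁵ × 7.63 × 10⁻⁴⁸ = 1.30 × 10⁻²² m³.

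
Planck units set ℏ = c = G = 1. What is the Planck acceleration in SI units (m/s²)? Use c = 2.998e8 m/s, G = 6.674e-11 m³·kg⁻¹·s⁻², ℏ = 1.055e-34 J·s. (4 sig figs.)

5.560e51 m/s²

Dimensional analysis gives a_P = √(c⁷/(ℏG)).
  = √(3.092e103)
  = 5.560e51 m/s²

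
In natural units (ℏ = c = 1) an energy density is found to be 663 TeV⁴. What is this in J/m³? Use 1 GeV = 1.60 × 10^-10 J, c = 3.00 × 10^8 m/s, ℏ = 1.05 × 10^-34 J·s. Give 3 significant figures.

[E]/[L]³ = [E]⁴/(ℏc)³; restore (ℏc)⁻³.
1 GeV⁴ → 1/(ℏc)³ × (1 GeV in J)⁴ = 2.10 × 10^37 J/m³.
Convert the energy scale: 663 TeV⁴ = 6.63 × 10^14 GeV⁴.
Result: 6.63 × 10^14 × 2.10 × 10^37 = 1.39 × 10^52 J/m³.

1.39 × 10^52 J/m³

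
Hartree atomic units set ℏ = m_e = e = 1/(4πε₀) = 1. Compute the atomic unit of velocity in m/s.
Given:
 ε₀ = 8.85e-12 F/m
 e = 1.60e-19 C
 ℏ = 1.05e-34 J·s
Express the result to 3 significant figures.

2.19e6 m/s

Dimensional analysis gives v_au = e²/(4πε₀ℏ).
  = 2.56e-38 / 1.17e-44
  = 2.19e6 m/s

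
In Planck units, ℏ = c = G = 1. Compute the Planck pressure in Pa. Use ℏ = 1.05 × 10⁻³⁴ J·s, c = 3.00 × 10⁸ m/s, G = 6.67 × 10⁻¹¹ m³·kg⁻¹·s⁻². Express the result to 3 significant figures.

4.68 × 10¹¹³ Pa

The unique combination of the constants set to 1 with dimensions of pressure is p_P = c⁷/(ℏG²).
  = 2.19 × 10⁵⁹ / 4.67 × 10⁻⁵⁵
  = 4.68 × 10¹¹³ Pa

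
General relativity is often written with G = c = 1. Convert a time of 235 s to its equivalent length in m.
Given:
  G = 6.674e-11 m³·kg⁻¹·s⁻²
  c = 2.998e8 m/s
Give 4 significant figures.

Time → length via c.
235 s × (c) = 7.045e10 m

7.045e10 m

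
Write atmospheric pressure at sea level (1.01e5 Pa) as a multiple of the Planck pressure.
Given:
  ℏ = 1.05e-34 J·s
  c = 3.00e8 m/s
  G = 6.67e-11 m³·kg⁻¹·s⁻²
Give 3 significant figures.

Planck pressure: p_P = c⁷/(ℏG²) = 4.68e113 Pa.
1.01e5 / 4.68e113 = 2.16e-109

2.16e-109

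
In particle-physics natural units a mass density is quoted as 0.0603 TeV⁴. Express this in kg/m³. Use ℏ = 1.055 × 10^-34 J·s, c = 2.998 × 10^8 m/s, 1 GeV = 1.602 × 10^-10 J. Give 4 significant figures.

Mass density is [E]/(c²[L]³) = [E]⁴/(ℏ³c⁵).
1 GeV⁴ → 1/(ℏ³c⁵) × (1 GeV in J)⁴ = 2.316 × 10^20 kg/m³.
Convert the energy scale: 0.0603 TeV⁴ = 6.03 × 10^10 GeV⁴.
Result: 6.03 × 10^10 × 2.316 × 10^20 = 1.397 × 10^31 kg/m³.

1.397 × 10^31 kg/m³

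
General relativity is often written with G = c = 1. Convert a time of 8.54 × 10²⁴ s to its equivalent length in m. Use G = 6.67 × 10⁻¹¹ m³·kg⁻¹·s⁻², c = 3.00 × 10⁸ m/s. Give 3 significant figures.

Time → length via c.
8.54 × 10²⁴ s × (c) = 2.56 × 10³³ m

2.56 × 10³³ m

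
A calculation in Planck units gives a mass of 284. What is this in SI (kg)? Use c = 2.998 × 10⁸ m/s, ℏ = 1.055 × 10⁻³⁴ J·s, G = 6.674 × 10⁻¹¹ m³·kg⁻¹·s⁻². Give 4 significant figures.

One Planck mass: m_P = √(ℏc/G) = 2.177 × 10⁻⁸ kg.
284 × 2.177 × 10⁻⁸ kg = 6.183 × 10⁻⁶ kg

6.183 × 10⁻⁶ kg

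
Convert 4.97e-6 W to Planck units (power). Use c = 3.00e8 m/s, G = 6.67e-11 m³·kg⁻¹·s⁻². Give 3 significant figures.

Planck power: P_P = c⁵/G = 3.64e52 W.
4.97e-6 / 3.64e52 = 1.36e-58

1.36e-58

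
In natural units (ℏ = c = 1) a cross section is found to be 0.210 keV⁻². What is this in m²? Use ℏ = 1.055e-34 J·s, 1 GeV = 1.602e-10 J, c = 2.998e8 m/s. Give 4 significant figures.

8.186e-21 m²

Area is [L]² = [E]⁻²·(ℏc)²; restore (ℏc)².
1 GeV⁻² → (ℏc)² × (1 GeV in J)⁻² = 3.898e-32 m².
Convert the energy scale: 0.210 keV⁻² = 2.10e11 GeV⁻².
Result: 2.10e11 × 3.898e-32 = 8.186e-21 m².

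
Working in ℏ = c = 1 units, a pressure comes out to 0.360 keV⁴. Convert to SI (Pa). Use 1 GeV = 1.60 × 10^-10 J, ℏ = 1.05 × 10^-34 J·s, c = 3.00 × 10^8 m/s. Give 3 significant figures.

Pressure is [E]/[L]³ = [E]⁴/(ℏc)³.
1 GeV⁴ → 1/(ℏc)³ × (1 GeV in J)⁴ = 2.10 × 10^37 Pa.
Convert the energy scale: 0.360 keV⁴ = 3.60 × 10^-25 GeV⁴.
Result: 3.60 × 10^-25 × 2.10 × 10^37 = 7.55 × 10^12 Pa.

7.55 × 10^12 Pa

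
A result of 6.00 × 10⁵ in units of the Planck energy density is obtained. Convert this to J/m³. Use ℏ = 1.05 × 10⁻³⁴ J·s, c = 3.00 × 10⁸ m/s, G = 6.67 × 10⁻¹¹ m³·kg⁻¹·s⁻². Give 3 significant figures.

One Planck energy density: u_P = c⁷/(ℏG²) = 4.68 × 10¹¹³ J/m³.
6.00 × 10⁵ × 4.68 × 10¹¹³ J/m³ = 2.81 × 10¹¹⁹ J/m³

2.81 × 10¹¹⁹ J/m³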